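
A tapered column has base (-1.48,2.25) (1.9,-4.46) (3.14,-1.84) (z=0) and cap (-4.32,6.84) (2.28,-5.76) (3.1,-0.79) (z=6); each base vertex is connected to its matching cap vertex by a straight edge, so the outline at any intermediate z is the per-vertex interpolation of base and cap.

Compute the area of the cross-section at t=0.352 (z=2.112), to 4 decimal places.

Cross-section at t=0.352: each vertex is (1-t)·p0[i] + t·p1[i].
  v1: (1-0.352)·(-1.48,2.25) + 0.352·(-4.32,6.84) = (-2.4797,3.8657)
  v2: (1-0.352)·(1.9,-4.46) + 0.352·(2.28,-5.76) = (2.0338,-4.9176)
  v3: (1-0.352)·(3.14,-1.84) + 0.352·(3.1,-0.79) = (3.1259,-1.4704)
Shoelace sum Σ(x_i·y_{i+1} − x_{i+1}·y_i):
  i=1: -2.4797·-4.9176 − 2.0338·3.8657 = +4.3322 (running +4.3322)
  i=2: 2.0338·-1.4704 − 3.1259·-4.9176 = +12.3816 (running +16.7138)
  i=3: 3.1259·3.8657 − -2.4797·-1.4704 = +8.4377 (running +25.1515)
Area = |Σ|/2 = |25.1515|/2 = 12.5757

Area at t=0.352: 12.5757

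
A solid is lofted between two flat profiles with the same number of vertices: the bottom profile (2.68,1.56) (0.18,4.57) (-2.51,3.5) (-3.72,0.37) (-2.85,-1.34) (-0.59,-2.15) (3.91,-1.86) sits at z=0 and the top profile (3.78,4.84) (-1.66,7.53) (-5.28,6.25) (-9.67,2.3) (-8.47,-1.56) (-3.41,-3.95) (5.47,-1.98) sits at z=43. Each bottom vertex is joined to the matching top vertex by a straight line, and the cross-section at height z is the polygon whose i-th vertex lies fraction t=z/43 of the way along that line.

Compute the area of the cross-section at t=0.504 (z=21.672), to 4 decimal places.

Cross-section at t=0.504: each vertex is (1-t)·p0[i] + t·p1[i].
  v1: (1-0.504)·(2.68,1.56) + 0.504·(3.78,4.84) = (3.2344,3.2131)
  v2: (1-0.504)·(0.18,4.57) + 0.504·(-1.66,7.53) = (-0.7474,6.0618)
  v3: (1-0.504)·(-2.51,3.5) + 0.504·(-5.28,6.25) = (-3.9061,4.8860)
  v4: (1-0.504)·(-3.72,0.37) + 0.504·(-9.67,2.3) = (-6.7188,1.3427)
  v5: (1-0.504)·(-2.85,-1.34) + 0.504·(-8.47,-1.56) = (-5.6825,-1.4509)
  v6: (1-0.504)·(-0.59,-2.15) + 0.504·(-3.41,-3.95) = (-2.0113,-3.0572)
  v7: (1-0.504)·(3.91,-1.86) + 0.504·(5.47,-1.98) = (4.6962,-1.9205)
Shoelace sum Σ(x_i·y_{i+1} − x_{i+1}·y_i):
  i=1: 3.2344·6.0618 − -0.7474·3.2131 = +22.0078 (running +22.0078)
  i=2: -0.7474·4.8860 − -3.9061·6.0618 = +20.0264 (running +42.0342)
  i=3: -3.9061·1.3427 − -6.7188·4.8860 = +27.5833 (running +69.6175)
  i=4: -6.7188·-1.4509 − -5.6825·1.3427 = +17.3782 (running +86.9956)
  i=5: -5.6825·-3.0572 − -2.0113·-1.4509 = +14.4544 (running +101.4500)
  i=6: -2.0113·-1.9205 − 4.6962·-3.0572 = +18.2200 (running +119.6700)
  i=7: 4.6962·3.2131 − 3.2344·-1.9205 = +21.3012 (running +140.9711)
Area = |Σ|/2 = |140.9711|/2 = 70.4856

Area at t=0.504: 70.4856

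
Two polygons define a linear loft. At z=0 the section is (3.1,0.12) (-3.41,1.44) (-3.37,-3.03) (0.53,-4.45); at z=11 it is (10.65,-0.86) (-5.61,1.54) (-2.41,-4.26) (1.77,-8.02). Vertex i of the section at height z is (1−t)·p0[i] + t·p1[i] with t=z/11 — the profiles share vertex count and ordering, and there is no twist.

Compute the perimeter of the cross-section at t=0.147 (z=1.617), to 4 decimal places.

Cross-section at t=0.147: each vertex is (1-t)·p0[i] + t·p1[i].
  v1: (1-0.147)·(3.1,0.12) + 0.147·(10.65,-0.86) = (4.2098,-0.0241)
  v2: (1-0.147)·(-3.41,1.44) + 0.147·(-5.61,1.54) = (-3.7334,1.4547)
  v3: (1-0.147)·(-3.37,-3.03) + 0.147·(-2.41,-4.26) = (-3.2289,-3.2108)
  v4: (1-0.147)·(0.53,-4.45) + 0.147·(1.77,-8.02) = (0.7123,-4.9748)
Perimeter = Σ |v_{i+1} − v_i|:
  edge 1→2: √(-7.9432² + 1.4788²) = 8.0797 (running 8.0797)
  edge 2→3: √(0.5045² + -4.6655²) = 4.6927 (running 12.7724)
  edge 3→4: √(3.9412² + -1.7640²) = 4.3179 (running 17.0903)
  edge 4→1: √(3.4976² + 4.9507²) = 6.0616 (running 23.1519)
Perimeter = 23.1519

Perimeter at t=0.147: 23.1519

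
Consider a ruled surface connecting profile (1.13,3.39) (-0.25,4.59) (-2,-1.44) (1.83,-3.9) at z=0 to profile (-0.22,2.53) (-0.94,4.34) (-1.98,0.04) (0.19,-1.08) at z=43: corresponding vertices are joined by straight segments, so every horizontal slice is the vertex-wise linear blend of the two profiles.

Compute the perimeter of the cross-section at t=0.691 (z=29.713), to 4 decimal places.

Cross-section at t=0.691: each vertex is (1-t)·p0[i] + t·p1[i].
  v1: (1-0.691)·(1.13,3.39) + 0.691·(-0.22,2.53) = (0.1972,2.7957)
  v2: (1-0.691)·(-0.25,4.59) + 0.691·(-0.94,4.34) = (-0.7268,4.4173)
  v3: (1-0.691)·(-2,-1.44) + 0.691·(-1.98,0.04) = (-1.9862,-0.4173)
  v4: (1-0.691)·(1.83,-3.9) + 0.691·(0.19,-1.08) = (0.6968,-1.9514)
Perimeter = Σ |v_{i+1} − v_i|:
  edge 1→2: √(-0.9239² + 1.6215²) = 1.8663 (running 1.8663)
  edge 2→3: √(-1.2594² + -4.8346²) = 4.9959 (running 6.8622)
  edge 3→4: √(2.6829² + -1.5341²) = 3.0906 (running 9.9527)
  edge 4→1: √(-0.4996² + 4.7471²) = 4.7733 (running 14.7261)
Perimeter = 14.7261

Perimeter at t=0.691: 14.7261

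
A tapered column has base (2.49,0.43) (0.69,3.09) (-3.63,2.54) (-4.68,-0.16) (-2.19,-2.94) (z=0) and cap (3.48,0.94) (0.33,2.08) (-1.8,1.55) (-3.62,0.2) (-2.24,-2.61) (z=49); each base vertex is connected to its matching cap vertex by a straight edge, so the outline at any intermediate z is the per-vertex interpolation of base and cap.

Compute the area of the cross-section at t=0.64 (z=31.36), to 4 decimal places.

Cross-section at t=0.64: each vertex is (1-t)·p0[i] + t·p1[i].
  v1: (1-0.64)·(2.49,0.43) + 0.64·(3.48,0.94) = (3.1236,0.7564)
  v2: (1-0.64)·(0.69,3.09) + 0.64·(0.33,2.08) = (0.4596,2.4436)
  v3: (1-0.64)·(-3.63,2.54) + 0.64·(-1.8,1.55) = (-2.4588,1.9064)
  v4: (1-0.64)·(-4.68,-0.16) + 0.64·(-3.62,0.2) = (-4.0016,0.0704)
  v5: (1-0.64)·(-2.19,-2.94) + 0.64·(-2.24,-2.61) = (-2.2220,-2.7288)
Shoelace sum Σ(x_i·y_{i+1} − x_{i+1}·y_i):
  i=1: 3.1236·2.4436 − 0.4596·0.7564 = +7.2852 (running +7.2852)
  i=2: 0.4596·1.9064 − -2.4588·2.4436 = +6.8845 (running +14.1697)
  i=3: -2.4588·0.0704 − -4.0016·1.9064 = +7.4556 (running +21.6252)
  i=4: -4.0016·-2.7288 − -2.2220·0.0704 = +11.0760 (running +32.7012)
  i=5: -2.2220·0.7564 − 3.1236·-2.7288 = +6.8430 (running +39.5442)
Area = |Σ|/2 = |39.5442|/2 = 19.7721

Area at t=0.64: 19.7721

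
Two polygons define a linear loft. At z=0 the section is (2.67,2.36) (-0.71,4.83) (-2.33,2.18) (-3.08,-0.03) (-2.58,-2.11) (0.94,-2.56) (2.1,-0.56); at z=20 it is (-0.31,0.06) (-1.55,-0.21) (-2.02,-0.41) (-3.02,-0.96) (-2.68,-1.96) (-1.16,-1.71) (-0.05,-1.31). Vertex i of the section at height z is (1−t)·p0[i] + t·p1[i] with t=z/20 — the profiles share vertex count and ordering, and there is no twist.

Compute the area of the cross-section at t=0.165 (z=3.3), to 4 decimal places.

Cross-section at t=0.165: each vertex is (1-t)·p0[i] + t·p1[i].
  v1: (1-0.165)·(2.67,2.36) + 0.165·(-0.31,0.06) = (2.1783,1.9805)
  v2: (1-0.165)·(-0.71,4.83) + 0.165·(-1.55,-0.21) = (-0.8486,3.9984)
  v3: (1-0.165)·(-2.33,2.18) + 0.165·(-2.02,-0.41) = (-2.2788,1.7527)
  v4: (1-0.165)·(-3.08,-0.03) + 0.165·(-3.02,-0.96) = (-3.0701,-0.1835)
  v5: (1-0.165)·(-2.58,-2.11) + 0.165·(-2.68,-1.96) = (-2.5965,-2.0852)
  v6: (1-0.165)·(0.94,-2.56) + 0.165·(-1.16,-1.71) = (0.5935,-2.4198)
  v7: (1-0.165)·(2.1,-0.56) + 0.165·(-0.05,-1.31) = (1.7452,-0.6838)
Shoelace sum Σ(x_i·y_{i+1} − x_{i+1}·y_i):
  i=1: 2.1783·3.9984 − -0.8486·1.9805 = +10.3904 (running +10.3904)
  i=2: -0.8486·1.7527 − -2.2788·3.9984 = +7.6245 (running +18.0148)
  i=3: -2.2788·-0.1835 − -3.0701·1.7527 = +5.7989 (running +23.8137)
  i=4: -3.0701·-2.0852 − -2.5965·-0.1835 = +5.9256 (running +29.7393)
  i=5: -2.5965·-2.4198 − 0.5935·-2.0852 = +7.5205 (running +37.2598)
  i=6: 0.5935·-0.6838 − 1.7452·-2.4198 = +3.8173 (running +41.0770)
  i=7: 1.7452·1.9805 − 2.1783·-0.6838 = +4.9459 (running +46.0229)
Area = |Σ|/2 = |46.0229|/2 = 23.0115

Area at t=0.165: 23.0115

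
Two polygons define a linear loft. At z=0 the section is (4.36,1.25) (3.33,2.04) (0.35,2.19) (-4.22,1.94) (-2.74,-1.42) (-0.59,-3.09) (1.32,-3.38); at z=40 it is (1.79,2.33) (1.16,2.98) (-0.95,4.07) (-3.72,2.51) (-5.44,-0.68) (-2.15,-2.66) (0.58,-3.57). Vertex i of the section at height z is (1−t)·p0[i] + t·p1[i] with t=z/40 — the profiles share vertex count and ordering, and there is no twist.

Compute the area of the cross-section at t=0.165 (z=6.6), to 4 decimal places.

Cross-section at t=0.165: each vertex is (1-t)·p0[i] + t·p1[i].
  v1: (1-0.165)·(4.36,1.25) + 0.165·(1.79,2.33) = (3.9360,1.4282)
  v2: (1-0.165)·(3.33,2.04) + 0.165·(1.16,2.98) = (2.9719,2.1951)
  v3: (1-0.165)·(0.35,2.19) + 0.165·(-0.95,4.07) = (0.1355,2.5002)
  v4: (1-0.165)·(-4.22,1.94) + 0.165·(-3.72,2.51) = (-4.1375,2.0340)
  v5: (1-0.165)·(-2.74,-1.42) + 0.165·(-5.44,-0.68) = (-3.1855,-1.2979)
  v6: (1-0.165)·(-0.59,-3.09) + 0.165·(-2.15,-2.66) = (-0.8474,-3.0191)
  v7: (1-0.165)·(1.32,-3.38) + 0.165·(0.58,-3.57) = (1.1979,-3.4113)
Shoelace sum Σ(x_i·y_{i+1} − x_{i+1}·y_i):
  i=1: 3.9360·2.1951 − 2.9719·1.4282 = +4.3953 (running +4.3953)
  i=2: 2.9719·2.5002 − 0.1355·2.1951 = +7.1330 (running +11.5283)
  i=3: 0.1355·2.0340 − -4.1375·2.5002 = +10.6202 (running +22.1485)
  i=4: -4.1375·-1.2979 − -3.1855·2.0340 = +11.8495 (running +33.9980)
  i=5: -3.1855·-3.0191 − -0.8474·-1.2979 = +8.5173 (running +42.5154)
  i=6: -0.8474·-3.4113 − 1.1979·-3.0191 = +6.5073 (running +49.0227)
  i=7: 1.1979·1.4282 − 3.9360·-3.4113 = +15.1377 (running +64.1604)
Area = |Σ|/2 = |64.1604|/2 = 32.0802

Area at t=0.165: 32.0802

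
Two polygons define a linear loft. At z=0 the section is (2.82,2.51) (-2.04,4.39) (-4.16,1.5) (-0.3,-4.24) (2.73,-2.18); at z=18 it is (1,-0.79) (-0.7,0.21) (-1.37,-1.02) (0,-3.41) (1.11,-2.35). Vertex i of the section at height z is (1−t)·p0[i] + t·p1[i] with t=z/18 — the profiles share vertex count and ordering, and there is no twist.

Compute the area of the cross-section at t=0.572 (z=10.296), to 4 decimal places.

Area at t=0.572: 15.6591

Cross-section at t=0.572: each vertex is (1-t)·p0[i] + t·p1[i].
  v1: (1-0.572)·(2.82,2.51) + 0.572·(1,-0.79) = (1.7790,0.6224)
  v2: (1-0.572)·(-2.04,4.39) + 0.572·(-0.7,0.21) = (-1.2735,1.9990)
  v3: (1-0.572)·(-4.16,1.5) + 0.572·(-1.37,-1.02) = (-2.5641,0.0586)
  v4: (1-0.572)·(-0.3,-4.24) + 0.572·(0,-3.41) = (-0.1284,-3.7652)
  v5: (1-0.572)·(2.73,-2.18) + 0.572·(1.11,-2.35) = (1.8034,-2.2772)
Shoelace sum Σ(x_i·y_{i+1} − x_{i+1}·y_i):
  i=1: 1.7790·1.9990 − -1.2735·0.6224 = +4.3489 (running +4.3489)
  i=2: -1.2735·0.0586 − -2.5641·1.9990 = +5.0512 (running +9.4001)
  i=3: -2.5641·-3.7652 − -0.1284·0.0586 = +9.6620 (running +19.0621)
  i=4: -0.1284·-2.2772 − 1.8034·-3.7652 = +7.0825 (running +26.1446)
  i=5: 1.8034·0.6224 − 1.7790·-2.2772 = +5.1735 (running +31.3181)
Area = |Σ|/2 = |31.3181|/2 = 15.6591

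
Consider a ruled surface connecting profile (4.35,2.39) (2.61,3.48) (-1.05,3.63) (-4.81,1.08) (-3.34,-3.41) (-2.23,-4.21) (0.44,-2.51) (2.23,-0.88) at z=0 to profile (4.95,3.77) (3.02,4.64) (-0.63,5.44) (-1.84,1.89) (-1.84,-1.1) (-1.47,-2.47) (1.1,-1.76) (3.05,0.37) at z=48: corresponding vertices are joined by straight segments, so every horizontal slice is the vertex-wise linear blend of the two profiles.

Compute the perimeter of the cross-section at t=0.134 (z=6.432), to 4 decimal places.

Cross-section at t=0.134: each vertex is (1-t)·p0[i] + t·p1[i].
  v1: (1-0.134)·(4.35,2.39) + 0.134·(4.95,3.77) = (4.4304,2.5749)
  v2: (1-0.134)·(2.61,3.48) + 0.134·(3.02,4.64) = (2.6649,3.6354)
  v3: (1-0.134)·(-1.05,3.63) + 0.134·(-0.63,5.44) = (-0.9937,3.8725)
  v4: (1-0.134)·(-4.81,1.08) + 0.134·(-1.84,1.89) = (-4.4120,1.1885)
  v5: (1-0.134)·(-3.34,-3.41) + 0.134·(-1.84,-1.1) = (-3.1390,-3.1005)
  v6: (1-0.134)·(-2.23,-4.21) + 0.134·(-1.47,-2.47) = (-2.1282,-3.9768)
  v7: (1-0.134)·(0.44,-2.51) + 0.134·(1.1,-1.76) = (0.5284,-2.4095)
  v8: (1-0.134)·(2.23,-0.88) + 0.134·(3.05,0.37) = (2.3399,-0.7125)
Perimeter = Σ |v_{i+1} − v_i|:
  edge 1→2: √(-1.7655² + 1.0605²) = 2.0595 (running 2.0595)
  edge 2→3: √(-3.6587² + 0.2371²) = 3.6663 (running 5.7258)
  edge 3→4: √(-3.4183² + -2.6840²) = 4.3461 (running 10.0719)
  edge 4→5: √(1.2730² + -4.2890²) = 4.4739 (running 14.5459)
  edge 5→6: √(1.0108² + -0.8764²) = 1.3378 (running 15.8837)
  edge 6→7: √(2.6566² + 1.5673²) = 3.0845 (running 18.9682)
  edge 7→8: √(1.8114² + 1.6970²) = 2.4822 (running 21.4504)
  edge 8→1: √(2.0905² + 3.2874²) = 3.8958 (running 25.3462)
Perimeter = 25.3462

Perimeter at t=0.134: 25.3462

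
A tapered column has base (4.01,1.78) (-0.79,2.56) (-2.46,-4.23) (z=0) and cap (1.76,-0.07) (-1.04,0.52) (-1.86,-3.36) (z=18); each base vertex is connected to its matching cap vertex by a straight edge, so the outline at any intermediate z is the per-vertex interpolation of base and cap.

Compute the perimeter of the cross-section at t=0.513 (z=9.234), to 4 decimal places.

Perimeter at t=0.513: 16.0841

Cross-section at t=0.513: each vertex is (1-t)·p0[i] + t·p1[i].
  v1: (1-0.513)·(4.01,1.78) + 0.513·(1.76,-0.07) = (2.8558,0.8309)
  v2: (1-0.513)·(-0.79,2.56) + 0.513·(-1.04,0.52) = (-0.9183,1.5135)
  v3: (1-0.513)·(-2.46,-4.23) + 0.513·(-1.86,-3.36) = (-2.1522,-3.7837)
Perimeter = Σ |v_{i+1} − v_i|:
  edge 1→2: √(-3.7740² + 0.6825²) = 3.8352 (running 3.8352)
  edge 2→3: √(-1.2339² + -5.2972²) = 5.4390 (running 9.2742)
  edge 3→1: √(5.0079² + 4.6146²) = 6.8099 (running 16.0841)
Perimeter = 16.0841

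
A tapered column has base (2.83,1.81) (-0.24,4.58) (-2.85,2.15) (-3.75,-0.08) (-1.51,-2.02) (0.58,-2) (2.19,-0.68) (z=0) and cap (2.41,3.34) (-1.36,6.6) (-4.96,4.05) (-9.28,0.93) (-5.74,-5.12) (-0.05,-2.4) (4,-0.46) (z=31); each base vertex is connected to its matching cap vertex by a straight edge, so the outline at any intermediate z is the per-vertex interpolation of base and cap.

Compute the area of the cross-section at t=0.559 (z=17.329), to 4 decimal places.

Cross-section at t=0.559: each vertex is (1-t)·p0[i] + t·p1[i].
  v1: (1-0.559)·(2.83,1.81) + 0.559·(2.41,3.34) = (2.5952,2.6653)
  v2: (1-0.559)·(-0.24,4.58) + 0.559·(-1.36,6.6) = (-0.8661,5.7092)
  v3: (1-0.559)·(-2.85,2.15) + 0.559·(-4.96,4.05) = (-4.0295,3.2121)
  v4: (1-0.559)·(-3.75,-0.08) + 0.559·(-9.28,0.93) = (-6.8413,0.4846)
  v5: (1-0.559)·(-1.51,-2.02) + 0.559·(-5.74,-5.12) = (-3.8746,-3.7529)
  v6: (1-0.559)·(0.58,-2) + 0.559·(-0.05,-2.4) = (0.2278,-2.2236)
  v7: (1-0.559)·(2.19,-0.68) + 0.559·(4,-0.46) = (3.2018,-0.5570)
Shoelace sum Σ(x_i·y_{i+1} − x_{i+1}·y_i):
  i=1: 2.5952·5.7092 − -0.8661·2.6653 = +17.1249 (running +17.1249)
  i=2: -0.8661·3.2121 − -4.0295·5.7092 = +20.2231 (running +37.3481)
  i=3: -4.0295·0.4846 − -6.8413·3.2121 = +20.0222 (running +57.3703)
  i=4: -6.8413·-3.7529 − -3.8746·0.4846 = +27.5522 (running +84.9224)
  i=5: -3.8746·-2.2236 − 0.2278·-3.7529 = +9.4705 (running +94.3930)
  i=6: 0.2278·-0.5570 − 3.2018·-2.2236 = +6.9926 (running +101.3855)
  i=7: 3.2018·2.6653 − 2.5952·-0.5570 = +9.9792 (running +111.3648)
Area = |Σ|/2 = |111.3648|/2 = 55.6824

Area at t=0.559: 55.6824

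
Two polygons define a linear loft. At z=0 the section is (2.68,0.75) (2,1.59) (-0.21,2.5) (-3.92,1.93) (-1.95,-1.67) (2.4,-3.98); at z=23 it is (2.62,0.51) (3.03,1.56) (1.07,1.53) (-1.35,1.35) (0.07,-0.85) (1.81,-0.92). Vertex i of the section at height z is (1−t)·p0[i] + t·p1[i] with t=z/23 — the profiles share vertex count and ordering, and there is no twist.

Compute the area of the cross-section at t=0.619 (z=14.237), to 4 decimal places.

Cross-section at t=0.619: each vertex is (1-t)·p0[i] + t·p1[i].
  v1: (1-0.619)·(2.68,0.75) + 0.619·(2.62,0.51) = (2.6429,0.6014)
  v2: (1-0.619)·(2,1.59) + 0.619·(3.03,1.56) = (2.6376,1.5714)
  v3: (1-0.619)·(-0.21,2.5) + 0.619·(1.07,1.53) = (0.5823,1.8996)
  v4: (1-0.619)·(-3.92,1.93) + 0.619·(-1.35,1.35) = (-2.3292,1.5710)
  v5: (1-0.619)·(-1.95,-1.67) + 0.619·(0.07,-0.85) = (-0.6996,-1.1624)
  v6: (1-0.619)·(2.4,-3.98) + 0.619·(1.81,-0.92) = (2.0348,-2.0859)
Shoelace sum Σ(x_i·y_{i+1} − x_{i+1}·y_i):
  i=1: 2.6429·1.5714 − 2.6376·0.6014 = +2.5667 (running +2.5667)
  i=2: 2.6376·1.8996 − 0.5823·1.5714 = +4.0952 (running +6.6619)
  i=3: 0.5823·1.5710 − -2.3292·1.8996 = +5.3392 (running +12.0011)
  i=4: -2.3292·-1.1624 − -0.6996·1.5710 = +3.8066 (running +15.8077)
  i=5: -0.6996·-2.0859 − 2.0348·-1.1624 = +3.8246 (running +19.6323)
  i=6: 2.0348·0.6014 − 2.6429·-2.0859 = +6.7364 (running +26.3687)
Area = |Σ|/2 = |26.3687|/2 = 13.1844

Area at t=0.619: 13.1844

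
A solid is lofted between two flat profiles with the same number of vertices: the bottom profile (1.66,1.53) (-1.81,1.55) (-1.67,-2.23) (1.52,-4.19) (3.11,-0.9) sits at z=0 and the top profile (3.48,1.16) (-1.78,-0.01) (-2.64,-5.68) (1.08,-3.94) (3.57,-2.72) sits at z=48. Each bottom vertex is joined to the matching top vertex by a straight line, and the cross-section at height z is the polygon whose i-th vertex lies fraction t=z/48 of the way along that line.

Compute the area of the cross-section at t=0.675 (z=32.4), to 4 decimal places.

Area at t=0.675: 24.8219

Cross-section at t=0.675: each vertex is (1-t)·p0[i] + t·p1[i].
  v1: (1-0.675)·(1.66,1.53) + 0.675·(3.48,1.16) = (2.8885,1.2802)
  v2: (1-0.675)·(-1.81,1.55) + 0.675·(-1.78,-0.01) = (-1.7897,0.4970)
  v3: (1-0.675)·(-1.67,-2.23) + 0.675·(-2.64,-5.68) = (-2.3248,-4.5587)
  v4: (1-0.675)·(1.52,-4.19) + 0.675·(1.08,-3.94) = (1.2230,-4.0213)
  v5: (1-0.675)·(3.11,-0.9) + 0.675·(3.57,-2.72) = (3.4205,-2.1285)
Shoelace sum Σ(x_i·y_{i+1} − x_{i+1}·y_i):
  i=1: 2.8885·0.4970 − -1.7897·1.2802 = +3.7269 (running +3.7269)
  i=2: -1.7897·-4.5587 − -2.3248·0.4970 = +9.3144 (running +13.0413)
  i=3: -2.3248·-4.0213 − 1.2230·-4.5587 = +14.9238 (running +27.9651)
  i=4: 1.2230·-2.1285 − 3.4205·-4.0213 = +11.1515 (running +39.1166)
  i=5: 3.4205·1.2802 − 2.8885·-2.1285 = +10.5273 (running +49.6439)
Area = |Σ|/2 = |49.6439|/2 = 24.8219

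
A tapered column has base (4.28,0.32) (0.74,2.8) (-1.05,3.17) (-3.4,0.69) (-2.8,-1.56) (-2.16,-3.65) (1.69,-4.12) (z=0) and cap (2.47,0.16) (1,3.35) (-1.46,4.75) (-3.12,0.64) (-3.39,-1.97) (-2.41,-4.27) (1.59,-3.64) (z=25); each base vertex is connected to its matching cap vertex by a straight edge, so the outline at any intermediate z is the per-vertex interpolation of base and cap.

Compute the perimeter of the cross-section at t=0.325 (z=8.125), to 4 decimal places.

Perimeter at t=0.325: 23.0275

Cross-section at t=0.325: each vertex is (1-t)·p0[i] + t·p1[i].
  v1: (1-0.325)·(4.28,0.32) + 0.325·(2.47,0.16) = (3.6918,0.2680)
  v2: (1-0.325)·(0.74,2.8) + 0.325·(1,3.35) = (0.8245,2.9787)
  v3: (1-0.325)·(-1.05,3.17) + 0.325·(-1.46,4.75) = (-1.1833,3.6835)
  v4: (1-0.325)·(-3.4,0.69) + 0.325·(-3.12,0.64) = (-3.3090,0.6738)
  v5: (1-0.325)·(-2.8,-1.56) + 0.325·(-3.39,-1.97) = (-2.9917,-1.6933)
  v6: (1-0.325)·(-2.16,-3.65) + 0.325·(-2.41,-4.27) = (-2.2413,-3.8515)
  v7: (1-0.325)·(1.69,-4.12) + 0.325·(1.59,-3.64) = (1.6575,-3.9640)
Perimeter = Σ |v_{i+1} − v_i|:
  edge 1→2: √(-2.8673² + 2.7107²) = 3.9458 (running 3.9458)
  edge 2→3: √(-2.0078² + 0.7048²) = 2.1278 (running 6.0736)
  edge 3→4: √(-2.1258² + -3.0098²) = 3.6848 (running 9.7584)
  edge 4→5: √(0.3173² + -2.3670²) = 2.3882 (running 12.1466)
  edge 5→6: √(0.7505² + -2.1582²) = 2.2850 (running 14.4316)
  edge 6→7: √(3.8988² + -0.1125²) = 3.9004 (running 18.3319)
  edge 7→1: √(2.0343² + 4.2320²) = 4.6955 (running 23.0275)
Perimeter = 23.0275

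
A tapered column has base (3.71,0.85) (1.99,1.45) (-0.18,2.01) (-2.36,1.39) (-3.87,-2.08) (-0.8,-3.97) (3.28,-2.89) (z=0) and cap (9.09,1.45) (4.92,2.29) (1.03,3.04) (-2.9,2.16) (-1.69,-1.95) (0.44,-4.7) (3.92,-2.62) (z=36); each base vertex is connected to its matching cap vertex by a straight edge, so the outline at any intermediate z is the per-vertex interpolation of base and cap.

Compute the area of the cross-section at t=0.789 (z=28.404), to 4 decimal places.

Area at t=0.789: 46.9970

Cross-section at t=0.789: each vertex is (1-t)·p0[i] + t·p1[i].
  v1: (1-0.789)·(3.71,0.85) + 0.789·(9.09,1.45) = (7.9548,1.3234)
  v2: (1-0.789)·(1.99,1.45) + 0.789·(4.92,2.29) = (4.3018,2.1128)
  v3: (1-0.789)·(-0.18,2.01) + 0.789·(1.03,3.04) = (0.7747,2.8227)
  v4: (1-0.789)·(-2.36,1.39) + 0.789·(-2.9,2.16) = (-2.7861,1.9975)
  v5: (1-0.789)·(-3.87,-2.08) + 0.789·(-1.69,-1.95) = (-2.1500,-1.9774)
  v6: (1-0.789)·(-0.8,-3.97) + 0.789·(0.44,-4.7) = (0.1784,-4.5460)
  v7: (1-0.789)·(3.28,-2.89) + 0.789·(3.92,-2.62) = (3.7850,-2.6770)
Shoelace sum Σ(x_i·y_{i+1} − x_{i+1}·y_i):
  i=1: 7.9548·2.1128 − 4.3018·1.3234 = +11.1137 (running +11.1137)
  i=2: 4.3018·2.8227 − 0.7747·2.1128 = +10.5057 (running +21.6194)
  i=3: 0.7747·1.9975 − -2.7861·2.8227 = +9.4116 (running +31.0310)
  i=4: -2.7861·-1.9774 − -2.1500·1.9975 = +9.8039 (running +40.8349)
  i=5: -2.1500·-4.5460 − 0.1784·-1.9774 = +10.1264 (running +50.9613)
  i=6: 0.1784·-2.6770 − 3.7850·-4.5460 = +16.7289 (running +67.6902)
  i=7: 3.7850·1.3234 − 7.9548·-2.6770 = +26.3038 (running +93.9940)
Area = |Σ|/2 = |93.9940|/2 = 46.9970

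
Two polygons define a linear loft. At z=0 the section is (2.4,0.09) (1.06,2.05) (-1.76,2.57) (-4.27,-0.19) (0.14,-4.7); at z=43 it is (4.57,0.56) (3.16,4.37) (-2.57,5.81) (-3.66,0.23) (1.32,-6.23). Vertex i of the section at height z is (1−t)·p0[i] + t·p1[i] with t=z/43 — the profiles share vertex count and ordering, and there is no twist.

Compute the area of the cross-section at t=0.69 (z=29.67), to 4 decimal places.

Area at t=0.69: 48.4319

Cross-section at t=0.69: each vertex is (1-t)·p0[i] + t·p1[i].
  v1: (1-0.69)·(2.4,0.09) + 0.69·(4.57,0.56) = (3.8973,0.4143)
  v2: (1-0.69)·(1.06,2.05) + 0.69·(3.16,4.37) = (2.5090,3.6508)
  v3: (1-0.69)·(-1.76,2.57) + 0.69·(-2.57,5.81) = (-2.3189,4.8056)
  v4: (1-0.69)·(-4.27,-0.19) + 0.69·(-3.66,0.23) = (-3.8491,0.0998)
  v5: (1-0.69)·(0.14,-4.7) + 0.69·(1.32,-6.23) = (0.9542,-5.7557)
Shoelace sum Σ(x_i·y_{i+1} − x_{i+1}·y_i):
  i=1: 3.8973·3.6508 − 2.5090·0.4143 = +13.1888 (running +13.1888)
  i=2: 2.5090·4.8056 − -2.3189·3.6508 = +20.5231 (running +33.7119)
  i=3: -2.3189·0.0998 − -3.8491·4.8056 = +18.2658 (running +51.9777)
  i=4: -3.8491·-5.7557 − 0.9542·0.0998 = +22.0590 (running +74.0367)
  i=5: 0.9542·0.4143 − 3.8973·-5.7557 = +22.8270 (running +96.8637)
Area = |Σ|/2 = |96.8637|/2 = 48.4319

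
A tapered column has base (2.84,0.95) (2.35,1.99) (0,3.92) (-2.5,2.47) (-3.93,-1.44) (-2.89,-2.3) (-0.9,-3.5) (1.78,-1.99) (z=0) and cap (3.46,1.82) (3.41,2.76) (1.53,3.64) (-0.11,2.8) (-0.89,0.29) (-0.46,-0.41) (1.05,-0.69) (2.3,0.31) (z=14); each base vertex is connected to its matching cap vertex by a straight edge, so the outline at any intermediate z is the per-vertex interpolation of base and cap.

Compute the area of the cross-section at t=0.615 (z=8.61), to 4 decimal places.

Area at t=0.615: 18.9169

Cross-section at t=0.615: each vertex is (1-t)·p0[i] + t·p1[i].
  v1: (1-0.615)·(2.84,0.95) + 0.615·(3.46,1.82) = (3.2213,1.4850)
  v2: (1-0.615)·(2.35,1.99) + 0.615·(3.41,2.76) = (3.0019,2.4635)
  v3: (1-0.615)·(0,3.92) + 0.615·(1.53,3.64) = (0.9409,3.7478)
  v4: (1-0.615)·(-2.5,2.47) + 0.615·(-0.11,2.8) = (-1.0302,2.6730)
  v5: (1-0.615)·(-3.93,-1.44) + 0.615·(-0.89,0.29) = (-2.0604,-0.3760)
  v6: (1-0.615)·(-2.89,-2.3) + 0.615·(-0.46,-0.41) = (-1.3956,-1.1376)
  v7: (1-0.615)·(-0.9,-3.5) + 0.615·(1.05,-0.69) = (0.2993,-1.7719)
  v8: (1-0.615)·(1.78,-1.99) + 0.615·(2.3,0.31) = (2.0998,-0.5755)
Shoelace sum Σ(x_i·y_{i+1} − x_{i+1}·y_i):
  i=1: 3.2213·2.4635 − 3.0019·1.4850 = +3.4779 (running +3.4779)
  i=2: 3.0019·3.7478 − 0.9409·2.4635 = +8.9324 (running +12.4103)
  i=3: 0.9409·2.6730 − -1.0302·3.7478 = +6.3759 (running +18.7862)
  i=4: -1.0302·-0.3760 − -2.0604·2.6730 = +5.8947 (running +24.6809)
  i=5: -2.0604·-1.1376 − -1.3956·-0.3760 = +1.8192 (running +26.5002)
  i=6: -1.3956·-1.7719 − 0.2993·-1.1376 = +2.8131 (running +29.3133)
  i=7: 0.2993·-0.5755 − 2.0998·-1.7719 = +3.5483 (running +32.8616)
  i=8: 2.0998·1.4850 − 3.2213·-0.5755 = +4.9722 (running +37.8338)
Area = |Σ|/2 = |37.8338|/2 = 18.9169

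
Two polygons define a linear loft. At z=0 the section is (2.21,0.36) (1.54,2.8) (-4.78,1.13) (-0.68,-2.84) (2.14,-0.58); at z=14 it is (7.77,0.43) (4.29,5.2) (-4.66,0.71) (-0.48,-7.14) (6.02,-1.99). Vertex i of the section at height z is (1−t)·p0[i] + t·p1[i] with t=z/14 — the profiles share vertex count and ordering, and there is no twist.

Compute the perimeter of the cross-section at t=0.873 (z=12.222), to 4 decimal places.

Perimeter at t=0.873: 33.8771

Cross-section at t=0.873: each vertex is (1-t)·p0[i] + t·p1[i].
  v1: (1-0.873)·(2.21,0.36) + 0.873·(7.77,0.43) = (7.0639,0.4211)
  v2: (1-0.873)·(1.54,2.8) + 0.873·(4.29,5.2) = (3.9407,4.8952)
  v3: (1-0.873)·(-4.78,1.13) + 0.873·(-4.66,0.71) = (-4.6752,0.7633)
  v4: (1-0.873)·(-0.68,-2.84) + 0.873·(-0.48,-7.14) = (-0.5054,-6.5939)
  v5: (1-0.873)·(2.14,-0.58) + 0.873·(6.02,-1.99) = (5.5272,-1.8109)
Perimeter = Σ |v_{i+1} − v_i|:
  edge 1→2: √(-3.1231² + 4.4741²) = 5.4563 (running 5.4563)
  edge 2→3: √(-8.6160² + -4.1319²) = 9.5555 (running 15.0118)
  edge 3→4: √(4.1698² + -7.3572²) = 8.4567 (running 23.4686)
  edge 4→5: √(6.0326² + 4.7830²) = 7.6987 (running 31.1672)
  edge 5→1: √(1.5366² + 2.2320²) = 2.7098 (running 33.8771)
Perimeter = 33.8771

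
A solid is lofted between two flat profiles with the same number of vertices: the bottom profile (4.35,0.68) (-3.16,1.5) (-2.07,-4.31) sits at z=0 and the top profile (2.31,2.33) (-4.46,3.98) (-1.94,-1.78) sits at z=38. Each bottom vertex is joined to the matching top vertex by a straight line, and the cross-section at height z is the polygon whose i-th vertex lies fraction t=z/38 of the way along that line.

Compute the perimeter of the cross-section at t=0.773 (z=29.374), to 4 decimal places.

Cross-section at t=0.773: each vertex is (1-t)·p0[i] + t·p1[i].
  v1: (1-0.773)·(4.35,0.68) + 0.773·(2.31,2.33) = (2.7731,1.9555)
  v2: (1-0.773)·(-3.16,1.5) + 0.773·(-4.46,3.98) = (-4.1649,3.4170)
  v3: (1-0.773)·(-2.07,-4.31) + 0.773·(-1.94,-1.78) = (-1.9695,-2.3543)
Perimeter = Σ |v_{i+1} − v_i|:
  edge 1→2: √(-6.9380² + 1.4616²) = 7.0903 (running 7.0903)
  edge 2→3: √(2.1954² + -5.7713²) = 6.1748 (running 13.2651)
  edge 3→1: √(4.7426² + 4.3098²) = 6.4083 (running 19.6734)
Perimeter = 19.6734

Perimeter at t=0.773: 19.6734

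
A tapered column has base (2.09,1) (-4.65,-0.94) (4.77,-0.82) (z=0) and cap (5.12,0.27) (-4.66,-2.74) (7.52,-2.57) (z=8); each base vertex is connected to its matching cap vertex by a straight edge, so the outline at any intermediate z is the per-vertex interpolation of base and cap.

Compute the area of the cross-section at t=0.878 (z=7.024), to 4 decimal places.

Area at t=0.878: 16.2800

Cross-section at t=0.878: each vertex is (1-t)·p0[i] + t·p1[i].
  v1: (1-0.878)·(2.09,1) + 0.878·(5.12,0.27) = (4.7503,0.3591)
  v2: (1-0.878)·(-4.65,-0.94) + 0.878·(-4.66,-2.74) = (-4.6588,-2.5204)
  v3: (1-0.878)·(4.77,-0.82) + 0.878·(7.52,-2.57) = (7.1845,-2.3565)
Shoelace sum Σ(x_i·y_{i+1} − x_{i+1}·y_i):
  i=1: 4.7503·-2.5204 − -4.6588·0.3591 = -10.3000 (running -10.3000)
  i=2: -4.6588·-2.3565 − 7.1845·-2.5204 = +29.0862 (running +18.7863)
  i=3: 7.1845·0.3591 − 4.7503·-2.3565 = +13.7738 (running +32.5601)
Area = |Σ|/2 = |32.5601|/2 = 16.2800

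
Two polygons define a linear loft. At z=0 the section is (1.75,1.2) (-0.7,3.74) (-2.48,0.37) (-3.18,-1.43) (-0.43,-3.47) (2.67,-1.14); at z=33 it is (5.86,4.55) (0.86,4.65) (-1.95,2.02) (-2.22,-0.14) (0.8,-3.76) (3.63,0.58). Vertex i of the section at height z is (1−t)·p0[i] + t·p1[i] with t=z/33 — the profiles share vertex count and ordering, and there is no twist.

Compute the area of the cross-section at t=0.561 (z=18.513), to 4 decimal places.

Area at t=0.561: 31.5738

Cross-section at t=0.561: each vertex is (1-t)·p0[i] + t·p1[i].
  v1: (1-0.561)·(1.75,1.2) + 0.561·(5.86,4.55) = (4.0557,3.0793)
  v2: (1-0.561)·(-0.7,3.74) + 0.561·(0.86,4.65) = (0.1752,4.2505)
  v3: (1-0.561)·(-2.48,0.37) + 0.561·(-1.95,2.02) = (-2.1827,1.2957)
  v4: (1-0.561)·(-3.18,-1.43) + 0.561·(-2.22,-0.14) = (-2.6414,-0.7063)
  v5: (1-0.561)·(-0.43,-3.47) + 0.561·(0.8,-3.76) = (0.2600,-3.6327)
  v6: (1-0.561)·(2.67,-1.14) + 0.561·(3.63,0.58) = (3.2086,-0.1751)
Shoelace sum Σ(x_i·y_{i+1} − x_{i+1}·y_i):
  i=1: 4.0557·4.2505 − 0.1752·3.0793 = +16.6995 (running +16.6995)
  i=2: 0.1752·1.2957 − -2.1827·4.2505 = +9.5044 (running +26.2039)
  i=3: -2.1827·-0.7063 − -2.6414·1.2957 = +4.9640 (running +31.1679)
  i=4: -2.6414·-3.6327 − 0.2600·-0.7063 = +9.7792 (running +40.9471)
  i=5: 0.2600·-0.1751 − 3.2086·-3.6327 = +11.6102 (running +52.5573)
  i=6: 3.2086·3.0793 − 4.0557·-0.1751 = +10.5904 (running +63.1476)
Area = |Σ|/2 = |63.1476|/2 = 31.5738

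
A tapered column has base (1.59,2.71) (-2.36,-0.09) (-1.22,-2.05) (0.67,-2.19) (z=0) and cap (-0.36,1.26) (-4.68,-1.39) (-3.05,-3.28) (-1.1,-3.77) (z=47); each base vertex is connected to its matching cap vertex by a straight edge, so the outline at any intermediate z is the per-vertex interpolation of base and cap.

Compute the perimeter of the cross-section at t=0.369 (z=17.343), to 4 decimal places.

Cross-section at t=0.369: each vertex is (1-t)·p0[i] + t·p1[i].
  v1: (1-0.369)·(1.59,2.71) + 0.369·(-0.36,1.26) = (0.8705,2.1749)
  v2: (1-0.369)·(-2.36,-0.09) + 0.369·(-4.68,-1.39) = (-3.2161,-0.5697)
  v3: (1-0.369)·(-1.22,-2.05) + 0.369·(-3.05,-3.28) = (-1.8953,-2.5039)
  v4: (1-0.369)·(0.67,-2.19) + 0.369·(-1.1,-3.77) = (0.0169,-2.7730)
Perimeter = Σ |v_{i+1} − v_i|:
  edge 1→2: √(-4.0865² + -2.7447²) = 4.9227 (running 4.9227)
  edge 2→3: √(1.3208² + -1.9342²) = 2.3421 (running 7.2648)
  edge 3→4: √(1.9121² + -0.2691²) = 1.9310 (running 9.1958)
  edge 4→1: √(0.8536² + 4.9480²) = 5.0211 (running 14.2169)
Perimeter = 14.2169

Perimeter at t=0.369: 14.2169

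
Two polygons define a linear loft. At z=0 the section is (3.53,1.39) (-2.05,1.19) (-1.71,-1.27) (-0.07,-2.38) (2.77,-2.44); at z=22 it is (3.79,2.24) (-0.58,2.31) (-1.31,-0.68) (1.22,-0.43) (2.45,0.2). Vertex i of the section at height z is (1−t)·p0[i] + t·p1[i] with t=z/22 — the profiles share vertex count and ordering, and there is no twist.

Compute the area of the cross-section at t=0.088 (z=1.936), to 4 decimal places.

Cross-section at t=0.088: each vertex is (1-t)·p0[i] + t·p1[i].
  v1: (1-0.088)·(3.53,1.39) + 0.088·(3.79,2.24) = (3.5529,1.4648)
  v2: (1-0.088)·(-2.05,1.19) + 0.088·(-0.58,2.31) = (-1.9206,1.2886)
  v3: (1-0.088)·(-1.71,-1.27) + 0.088·(-1.31,-0.68) = (-1.6748,-1.2181)
  v4: (1-0.088)·(-0.07,-2.38) + 0.088·(1.22,-0.43) = (0.0435,-2.2084)
  v5: (1-0.088)·(2.77,-2.44) + 0.088·(2.45,0.2) = (2.7418,-2.2077)
Shoelace sum Σ(x_i·y_{i+1} − x_{i+1}·y_i):
  i=1: 3.5529·1.2886 − -1.9206·1.4648 = +7.3915 (running +7.3915)
  i=2: -1.9206·-1.2181 − -1.6748·1.2886 = +4.4976 (running +11.8890)
  i=3: -1.6748·-2.2084 − 0.0435·-1.2181 = +3.7516 (running +15.6407)
  i=4: 0.0435·-2.2077 − 2.7418·-2.2084 = +5.9590 (running +21.5997)
  i=5: 2.7418·1.4648 − 3.5529·-2.2077 = +11.8599 (running +33.4595)
Area = |Σ|/2 = |33.4595|/2 = 16.7298

Area at t=0.088: 16.7298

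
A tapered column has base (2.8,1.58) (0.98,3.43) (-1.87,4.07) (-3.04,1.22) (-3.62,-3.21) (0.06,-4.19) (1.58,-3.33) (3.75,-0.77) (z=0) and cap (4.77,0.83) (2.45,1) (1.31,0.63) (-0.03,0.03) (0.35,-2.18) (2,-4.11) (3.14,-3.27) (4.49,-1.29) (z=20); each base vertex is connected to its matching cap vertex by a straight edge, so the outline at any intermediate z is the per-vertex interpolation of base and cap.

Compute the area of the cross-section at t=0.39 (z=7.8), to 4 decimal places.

Cross-section at t=0.39: each vertex is (1-t)·p0[i] + t·p1[i].
  v1: (1-0.39)·(2.8,1.58) + 0.39·(4.77,0.83) = (3.5683,1.2875)
  v2: (1-0.39)·(0.98,3.43) + 0.39·(2.45,1) = (1.5533,2.4823)
  v3: (1-0.39)·(-1.87,4.07) + 0.39·(1.31,0.63) = (-0.6298,2.7284)
  v4: (1-0.39)·(-3.04,1.22) + 0.39·(-0.03,0.03) = (-1.8661,0.7559)
  v5: (1-0.39)·(-3.62,-3.21) + 0.39·(0.35,-2.18) = (-2.0717,-2.8083)
  v6: (1-0.39)·(0.06,-4.19) + 0.39·(2,-4.11) = (0.8166,-4.1588)
  v7: (1-0.39)·(1.58,-3.33) + 0.39·(3.14,-3.27) = (2.1884,-3.3066)
  v8: (1-0.39)·(3.75,-0.77) + 0.39·(4.49,-1.29) = (4.0386,-0.9728)
Shoelace sum Σ(x_i·y_{i+1} − x_{i+1}·y_i):
  i=1: 3.5683·2.4823 − 1.5533·1.2875 = +6.8577 (running +6.8577)
  i=2: 1.5533·2.7284 − -0.6298·2.4823 = +5.8014 (running +12.6591)
  i=3: -0.6298·0.7559 − -1.8661·2.7284 = +4.6154 (running +17.2745)
  i=4: -1.8661·-2.8083 − -2.0717·0.7559 = +6.8066 (running +24.0811)
  i=5: -2.0717·-4.1588 − 0.8166·-2.8083 = +10.9090 (running +34.9901)
  i=6: 0.8166·-3.3066 − 2.1884·-4.1588 = +6.4009 (running +41.3911)
  i=7: 2.1884·-0.9728 − 4.0386·-3.3066 = +11.2252 (running +52.6162)
  i=8: 4.0386·1.2875 − 3.5683·-0.9728 = +8.6709 (running +61.2872)
Area = |Σ|/2 = |61.2872|/2 = 30.6436

Area at t=0.39: 30.6436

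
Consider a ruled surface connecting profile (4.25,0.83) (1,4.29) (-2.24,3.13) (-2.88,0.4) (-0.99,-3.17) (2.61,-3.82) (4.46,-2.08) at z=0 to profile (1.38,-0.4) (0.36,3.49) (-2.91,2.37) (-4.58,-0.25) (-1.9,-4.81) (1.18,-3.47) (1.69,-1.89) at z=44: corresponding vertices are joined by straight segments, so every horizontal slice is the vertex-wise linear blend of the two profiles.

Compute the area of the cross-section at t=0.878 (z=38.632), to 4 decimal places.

Area at t=0.878: 34.2544

Cross-section at t=0.878: each vertex is (1-t)·p0[i] + t·p1[i].
  v1: (1-0.878)·(4.25,0.83) + 0.878·(1.38,-0.4) = (1.7301,-0.2499)
  v2: (1-0.878)·(1,4.29) + 0.878·(0.36,3.49) = (0.4381,3.5876)
  v3: (1-0.878)·(-2.24,3.13) + 0.878·(-2.91,2.37) = (-2.8283,2.4627)
  v4: (1-0.878)·(-2.88,0.4) + 0.878·(-4.58,-0.25) = (-4.3726,-0.1707)
  v5: (1-0.878)·(-0.99,-3.17) + 0.878·(-1.9,-4.81) = (-1.7890,-4.6099)
  v6: (1-0.878)·(2.61,-3.82) + 0.878·(1.18,-3.47) = (1.3545,-3.5127)
  v7: (1-0.878)·(4.46,-2.08) + 0.878·(1.69,-1.89) = (2.0279,-1.9132)
Shoelace sum Σ(x_i·y_{i+1} − x_{i+1}·y_i):
  i=1: 1.7301·3.5876 − 0.4381·-0.2499 = +6.3165 (running +6.3165)
  i=2: 0.4381·2.4627 − -2.8283·3.5876 = +11.2255 (running +17.5421)
  i=3: -2.8283·-0.1707 − -4.3726·2.4627 = +11.2513 (running +28.7934)
  i=4: -4.3726·-4.6099 − -1.7890·-0.1707 = +19.8520 (running +48.6453)
  i=5: -1.7890·-3.5127 − 1.3545·-4.6099 = +12.5281 (running +61.1734)
  i=6: 1.3545·-1.9132 − 2.0279·-3.5127 = +4.5322 (running +65.7056)
  i=7: 2.0279·-0.2499 − 1.7301·-1.9132 = +2.8032 (running +68.5088)
Area = |Σ|/2 = |68.5088|/2 = 34.2544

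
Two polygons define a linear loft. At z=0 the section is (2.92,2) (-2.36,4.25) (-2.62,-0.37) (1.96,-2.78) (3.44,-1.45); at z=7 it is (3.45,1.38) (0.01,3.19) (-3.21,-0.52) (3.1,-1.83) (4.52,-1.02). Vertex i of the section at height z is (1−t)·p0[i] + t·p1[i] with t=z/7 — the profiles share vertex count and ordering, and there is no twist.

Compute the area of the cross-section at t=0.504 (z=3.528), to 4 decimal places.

Cross-section at t=0.504: each vertex is (1-t)·p0[i] + t·p1[i].
  v1: (1-0.504)·(2.92,2) + 0.504·(3.45,1.38) = (3.1871,1.6875)
  v2: (1-0.504)·(-2.36,4.25) + 0.504·(0.01,3.19) = (-1.1655,3.7158)
  v3: (1-0.504)·(-2.62,-0.37) + 0.504·(-3.21,-0.52) = (-2.9174,-0.4456)
  v4: (1-0.504)·(1.96,-2.78) + 0.504·(3.1,-1.83) = (2.5346,-2.3012)
  v5: (1-0.504)·(3.44,-1.45) + 0.504·(4.52,-1.02) = (3.9843,-1.2333)
Shoelace sum Σ(x_i·y_{i+1} − x_{i+1}·y_i):
  i=1: 3.1871·3.7158 − -1.1655·1.6875 = +13.8094 (running +13.8094)
  i=2: -1.1655·-0.4456 − -2.9174·3.7158 = +11.3596 (running +25.1690)
  i=3: -2.9174·-2.3012 − 2.5346·-0.4456 = +7.8428 (running +33.0118)
  i=4: 2.5346·-1.2333 − 3.9843·-2.3012 = +6.0429 (running +39.0547)
  i=5: 3.9843·1.6875 − 3.1871·-1.2333 = +10.6542 (running +49.7089)
Area = |Σ|/2 = |49.7089|/2 = 24.8545

Area at t=0.504: 24.8545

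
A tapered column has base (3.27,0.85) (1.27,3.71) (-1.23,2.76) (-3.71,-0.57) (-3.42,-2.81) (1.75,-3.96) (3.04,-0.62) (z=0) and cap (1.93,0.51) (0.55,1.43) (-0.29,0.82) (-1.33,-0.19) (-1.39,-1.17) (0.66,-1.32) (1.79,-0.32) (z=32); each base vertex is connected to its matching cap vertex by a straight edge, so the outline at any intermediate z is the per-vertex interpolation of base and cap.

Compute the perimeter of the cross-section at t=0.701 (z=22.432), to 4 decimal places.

Cross-section at t=0.701: each vertex is (1-t)·p0[i] + t·p1[i].
  v1: (1-0.701)·(3.27,0.85) + 0.701·(1.93,0.51) = (2.3307,0.6117)
  v2: (1-0.701)·(1.27,3.71) + 0.701·(0.55,1.43) = (0.7653,2.1117)
  v3: (1-0.701)·(-1.23,2.76) + 0.701·(-0.29,0.82) = (-0.5711,1.4001)
  v4: (1-0.701)·(-3.71,-0.57) + 0.701·(-1.33,-0.19) = (-2.0416,-0.3036)
  v5: (1-0.701)·(-3.42,-2.81) + 0.701·(-1.39,-1.17) = (-1.9970,-1.6604)
  v6: (1-0.701)·(1.75,-3.96) + 0.701·(0.66,-1.32) = (0.9859,-2.1094)
  v7: (1-0.701)·(3.04,-0.62) + 0.701·(1.79,-0.32) = (2.1637,-0.4097)
Perimeter = Σ |v_{i+1} − v_i|:
  edge 1→2: √(-1.5654² + 1.5001²) = 2.1681 (running 2.1681)
  edge 2→3: √(-1.3363² + -0.7117²) = 1.5140 (running 3.6821)
  edge 3→4: √(-1.4706² + -1.7037²) = 2.2506 (running 5.9327)
  edge 4→5: √(0.0447² + -1.3567²) = 1.3575 (running 7.2902)
  edge 5→6: √(2.9829² + -0.4490²) = 3.0165 (running 10.3066)
  edge 6→7: √(1.1778² + 1.6997²) = 2.0679 (running 12.3745)
  edge 7→1: √(0.1669² + 1.0214²) = 1.0349 (running 13.4094)
Perimeter = 13.4094

Perimeter at t=0.701: 13.4094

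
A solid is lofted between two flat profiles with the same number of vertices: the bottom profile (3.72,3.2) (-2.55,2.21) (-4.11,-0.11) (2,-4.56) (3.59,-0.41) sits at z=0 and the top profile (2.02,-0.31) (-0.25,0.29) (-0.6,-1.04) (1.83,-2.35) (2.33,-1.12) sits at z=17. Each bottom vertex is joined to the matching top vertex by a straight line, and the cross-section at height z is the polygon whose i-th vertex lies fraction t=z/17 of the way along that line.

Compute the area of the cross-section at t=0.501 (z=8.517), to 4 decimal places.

Cross-section at t=0.501: each vertex is (1-t)·p0[i] + t·p1[i].
  v1: (1-0.501)·(3.72,3.2) + 0.501·(2.02,-0.31) = (2.8683,1.4415)
  v2: (1-0.501)·(-2.55,2.21) + 0.501·(-0.25,0.29) = (-1.3977,1.2481)
  v3: (1-0.501)·(-4.11,-0.11) + 0.501·(-0.6,-1.04) = (-2.3515,-0.5759)
  v4: (1-0.501)·(2,-4.56) + 0.501·(1.83,-2.35) = (1.9148,-3.4528)
  v5: (1-0.501)·(3.59,-0.41) + 0.501·(2.33,-1.12) = (2.9587,-0.7657)
Shoelace sum Σ(x_i·y_{i+1} − x_{i+1}·y_i):
  i=1: 2.8683·1.2481 − -1.3977·1.4415 = +5.5946 (running +5.5946)
  i=2: -1.3977·-0.5759 − -2.3515·1.2481 = +3.7398 (running +9.3345)
  i=3: -2.3515·-3.4528 − 1.9148·-0.5759 = +9.2220 (running +18.5565)
  i=4: 1.9148·-0.7657 − 2.9587·-3.4528 = +8.7497 (running +27.3062)
  i=5: 2.9587·1.4415 − 2.8683·-0.7657 = +6.4613 (running +33.7675)
Area = |Σ|/2 = |33.7675|/2 = 16.8837

Area at t=0.501: 16.8837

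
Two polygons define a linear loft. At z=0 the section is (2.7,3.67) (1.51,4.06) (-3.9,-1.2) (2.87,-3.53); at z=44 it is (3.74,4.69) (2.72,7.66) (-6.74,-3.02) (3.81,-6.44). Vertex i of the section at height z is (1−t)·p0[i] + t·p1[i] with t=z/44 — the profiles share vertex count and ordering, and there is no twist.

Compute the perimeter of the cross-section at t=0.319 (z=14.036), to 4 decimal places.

Cross-section at t=0.319: each vertex is (1-t)·p0[i] + t·p1[i].
  v1: (1-0.319)·(2.7,3.67) + 0.319·(3.74,4.69) = (3.0318,3.9954)
  v2: (1-0.319)·(1.51,4.06) + 0.319·(2.72,7.66) = (1.8960,5.2084)
  v3: (1-0.319)·(-3.9,-1.2) + 0.319·(-6.74,-3.02) = (-4.8060,-1.7806)
  v4: (1-0.319)·(2.87,-3.53) + 0.319·(3.81,-6.44) = (3.1699,-4.4583)
Perimeter = Σ |v_{i+1} − v_i|:
  edge 1→2: √(-1.1358² + 1.2130²) = 1.6617 (running 1.6617)
  edge 2→3: √(-6.7020² + -6.9890²) = 9.6831 (running 11.3448)
  edge 3→4: √(7.9758² + -2.6777²) = 8.4133 (running 19.7581)
  edge 4→1: √(-0.1381² + 8.4537²) = 8.4548 (running 28.2129)
Perimeter = 28.2129

Perimeter at t=0.319: 28.2129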